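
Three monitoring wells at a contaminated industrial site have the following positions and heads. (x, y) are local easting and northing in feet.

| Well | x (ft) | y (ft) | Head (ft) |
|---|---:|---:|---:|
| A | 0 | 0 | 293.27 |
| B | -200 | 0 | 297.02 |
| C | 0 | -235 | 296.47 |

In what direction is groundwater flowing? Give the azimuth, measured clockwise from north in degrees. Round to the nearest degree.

054°

∂h/∂x = (297.02 − 293.27) / (-200 − 0) = -0.01875
∂h/∂y = (296.47 − 293.27) / (-235 − 0) = -0.01362
Flow direction (−∇h) has components (+0.01875 E, +0.01362 N).
Azimuth = atan2(E, N) = atan2(+0.01875, +0.01362) = 54.0° ≈ 054°.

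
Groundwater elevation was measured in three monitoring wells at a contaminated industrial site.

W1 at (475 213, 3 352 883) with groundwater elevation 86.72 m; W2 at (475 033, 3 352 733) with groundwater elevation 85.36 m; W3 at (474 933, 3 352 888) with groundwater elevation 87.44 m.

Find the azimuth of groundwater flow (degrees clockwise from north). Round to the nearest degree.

169°

With h = a·x + b·y + c and W1 as origin, the differences give:
  (-180)·a + (-150)·b = -1.36
  (-280)·a + 5·b = +0.72
Eliminate b (×5 and ×(-150), subtract): -42900·a = 101.200 → a = ∂h/∂x = -0.002359
Back-substitute: b = ∂h/∂y = +0.01190.
Flow direction (−∇h) has components (+0.002359 E, -0.01190 N).
Azimuth = atan2(E, N) = atan2(+0.002359, -0.01190) = 168.8° ≈ 169°.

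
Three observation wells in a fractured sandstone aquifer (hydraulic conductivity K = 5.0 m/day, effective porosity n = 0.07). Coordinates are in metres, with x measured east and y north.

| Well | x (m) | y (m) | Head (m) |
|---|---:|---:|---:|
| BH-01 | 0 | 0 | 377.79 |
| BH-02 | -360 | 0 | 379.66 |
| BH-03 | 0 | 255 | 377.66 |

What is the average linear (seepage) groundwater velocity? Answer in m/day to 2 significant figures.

0.37 m/day

∂h/∂x = (379.66 − 377.79) / (-360 − 0) = -0.005194
∂h/∂y = (377.66 − 377.79) / (255 − 0) = -0.0005098
|∇h| = √(-0.005194² + -0.0005098²) = 0.005219
Seepage velocity v = K·i/n = 5.0 × 0.005219 / 0.07 = 0.3728 m/day.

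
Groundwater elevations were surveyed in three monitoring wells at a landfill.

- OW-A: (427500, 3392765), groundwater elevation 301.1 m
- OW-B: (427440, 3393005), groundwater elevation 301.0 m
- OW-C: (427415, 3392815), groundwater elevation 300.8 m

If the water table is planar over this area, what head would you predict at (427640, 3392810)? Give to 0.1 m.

Taking OW-A as reference: OW-B−OW-A = (-60, 240, -0.1); OW-C−OW-A = (-85, 50, -0.3).
Determinant of the coordinate differences = (-60)·50 − (-85)·240 = 17400.
∂h/∂x = [(-0.1)·50 − (-0.3)·240] / 17400 = +0.003851
∂h/∂y = [(-60)·(-0.3) − (-85)·(-0.1)] / 17400 = +0.0005460
h(427640, 3392810) = 301.1 + (+0.003851)·(140) + (+0.0005460)·(45) = 301.1 +0.539 +0.025 = 301.664 m.

301.7 m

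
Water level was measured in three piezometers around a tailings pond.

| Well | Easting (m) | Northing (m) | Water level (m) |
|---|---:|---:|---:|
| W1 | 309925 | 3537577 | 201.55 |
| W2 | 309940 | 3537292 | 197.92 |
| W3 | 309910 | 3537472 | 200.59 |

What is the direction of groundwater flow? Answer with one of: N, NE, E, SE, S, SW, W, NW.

With h = a·x + b·y + c and W1 as origin, the differences give:
  15·a + (-285)·b = -3.63
  (-15)·a + (-105)·b = -0.96
Eliminate b (×(-105) and ×(-285), subtract): -5850·a = 107.550 → a = ∂h/∂x = -0.01838
Back-substitute: b = ∂h/∂y = +0.01177.
Flow = −∇h = (+0.01838 east, -0.01177 north), which points southeast.

SE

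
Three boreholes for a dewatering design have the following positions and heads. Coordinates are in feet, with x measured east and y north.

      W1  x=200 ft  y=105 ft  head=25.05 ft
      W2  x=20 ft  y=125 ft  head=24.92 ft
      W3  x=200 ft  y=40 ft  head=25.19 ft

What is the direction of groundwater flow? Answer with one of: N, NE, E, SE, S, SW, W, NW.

Differences from W1: to W2 (Δx, Δy, Δh) = (-180, 20, -0.13); to W3 = (0, -65, +0.14).
Solve a·Δx + b·Δy = Δh: det = (-180)·(-65) − 0·20 = 11700.
∂h/∂x = [(-0.13)·(-65) − (+0.14)·20] / 11700 = +0.0004829
∂h/∂y = [(-180)·(+0.14) − 0·(-0.13)] / 11700 = -0.002154
Flow = −∇h = (-0.0004829 east, +0.002154 north), which points north.

N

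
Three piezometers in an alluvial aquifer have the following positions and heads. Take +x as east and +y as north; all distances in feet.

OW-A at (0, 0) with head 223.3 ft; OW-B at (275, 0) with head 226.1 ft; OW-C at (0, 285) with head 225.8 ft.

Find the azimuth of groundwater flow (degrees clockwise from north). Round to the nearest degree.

229°

∂h/∂x = (226.1 − 223.3) / (275 − 0) = +0.01018
∂h/∂y = (225.8 − 223.3) / (285 − 0) = +0.008772
Flow direction (−∇h) has components (-0.01018 E, -0.008772 N).
Azimuth = atan2(E, N) = atan2(-0.01018, -0.008772) = 229.3° ≈ 229°.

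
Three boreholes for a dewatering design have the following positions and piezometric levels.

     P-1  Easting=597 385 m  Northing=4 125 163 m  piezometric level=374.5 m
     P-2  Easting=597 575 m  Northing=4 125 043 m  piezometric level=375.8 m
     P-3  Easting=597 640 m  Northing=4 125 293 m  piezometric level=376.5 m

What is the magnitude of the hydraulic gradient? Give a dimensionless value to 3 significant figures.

0.00745

Differences from P-1: to P-2 (Δx, Δy, Δh) = (190, -120, +1.3); to P-3 = (255, 130, +2.0).
Solve a·Δx + b·Δy = Δh: det = 190·130 − 255·(-120) = 55300.
∂h/∂x = [(+1.3)·130 − (+2.0)·(-120)] / 55300 = +0.007396
∂h/∂y = [190·(+2.0) − 255·(+1.3)] / 55300 = +0.0008770
|∇h| = √(0.007396² + 0.0008770²) = 0.007448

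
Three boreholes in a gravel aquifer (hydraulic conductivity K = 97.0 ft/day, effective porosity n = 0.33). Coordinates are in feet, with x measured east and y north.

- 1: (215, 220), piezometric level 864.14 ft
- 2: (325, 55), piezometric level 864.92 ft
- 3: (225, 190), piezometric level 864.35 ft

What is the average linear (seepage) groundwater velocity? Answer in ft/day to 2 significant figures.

3.4 ft/day

Differences from 1: to 2 (Δx, Δy, Δh) = (110, -165, +0.78); to 3 = (10, -30, +0.21).
Determinant of the coordinate differences = 110·(-30) − 10·(-165) = -1650.
∂h/∂x = [(+0.78)·(-30) − (+0.21)·(-165)] / -1650 = -0.006818
∂h/∂y = [110·(+0.21) − 10·(+0.78)] / -1650 = -0.009273
|∇h| = √(-0.006818² + -0.009273²) = 0.01151
Seepage velocity v = K·i/n = 97.0 × 0.01151 / 0.33 = 3.383 ft/day.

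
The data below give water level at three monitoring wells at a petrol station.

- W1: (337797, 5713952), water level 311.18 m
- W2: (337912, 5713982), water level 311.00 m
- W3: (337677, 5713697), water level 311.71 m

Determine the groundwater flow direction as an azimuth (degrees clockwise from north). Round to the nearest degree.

037°

Three-point gradient (reference W1): Δ to W2 = (115, 30, -0.18), Δ to W3 = (-120, -255, +0.53).
∂h/∂x = -0.001166, ∂h/∂y = -0.001530 (det = -25725).
Flow direction (−∇h) has components (+0.001166 E, +0.001530 N).
Azimuth = atan2(E, N) = atan2(+0.001166, +0.001530) = 37.3° ≈ 037°.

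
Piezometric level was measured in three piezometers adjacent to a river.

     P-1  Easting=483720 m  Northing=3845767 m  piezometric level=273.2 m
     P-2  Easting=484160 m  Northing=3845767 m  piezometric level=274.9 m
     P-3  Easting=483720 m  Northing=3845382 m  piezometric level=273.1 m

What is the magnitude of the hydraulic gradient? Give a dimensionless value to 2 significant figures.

0.0039

∂h/∂x = (274.9 − 273.2) / (484160 − 483720) = +0.003864
∂h/∂y = (273.1 − 273.2) / (3845382 − 3845767) = +0.0002597
|∇h| = √(0.003864² + 0.0002597²) = 0.003873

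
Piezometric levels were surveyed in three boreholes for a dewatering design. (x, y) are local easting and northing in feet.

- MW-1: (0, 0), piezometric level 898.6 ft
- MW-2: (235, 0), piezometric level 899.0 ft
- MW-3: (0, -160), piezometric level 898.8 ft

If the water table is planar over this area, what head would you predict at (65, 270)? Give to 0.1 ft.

898.4 ft

∂h/∂x = (899.0 − 898.6) / (235 − 0) = +0.001702
∂h/∂y = (898.8 − 898.6) / (-160 − 0) = -0.001250
h(65, 270) = 898.6 + (+0.001702)·(65) + (-0.001250)·(270) = 898.6 +0.111 -0.337 = 898.373 ft.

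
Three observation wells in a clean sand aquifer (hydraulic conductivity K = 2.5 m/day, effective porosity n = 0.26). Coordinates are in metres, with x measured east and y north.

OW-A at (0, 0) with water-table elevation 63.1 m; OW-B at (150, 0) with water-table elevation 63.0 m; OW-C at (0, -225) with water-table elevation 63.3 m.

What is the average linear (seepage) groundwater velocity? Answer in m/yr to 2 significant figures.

3.9 m/yr

∂h/∂x = (63.0 − 63.1) / (150 − 0) = -0.0006667
∂h/∂y = (63.3 − 63.1) / (-225 − 0) = -0.0008889
|∇h| = √(-0.0006667² + -0.0008889²) = 0.001111
Seepage velocity v = K·i/n = 2.5 × 0.001111 / 0.26 = 0.01068 m/day = 3.901 m/yr.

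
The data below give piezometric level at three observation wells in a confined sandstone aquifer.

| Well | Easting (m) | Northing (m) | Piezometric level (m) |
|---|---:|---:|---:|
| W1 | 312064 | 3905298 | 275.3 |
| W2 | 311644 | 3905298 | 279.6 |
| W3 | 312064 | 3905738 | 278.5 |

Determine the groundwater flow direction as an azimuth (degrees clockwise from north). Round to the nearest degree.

125°

∂h/∂x = (279.6 − 275.3) / (311644 − 312064) = -0.01024
∂h/∂y = (278.5 − 275.3) / (3905738 − 3905298) = +0.007273
Flow direction (−∇h) has components (+0.01024 E, -0.007273 N).
Azimuth = atan2(E, N) = atan2(+0.01024, -0.007273) = 125.4° ≈ 125°.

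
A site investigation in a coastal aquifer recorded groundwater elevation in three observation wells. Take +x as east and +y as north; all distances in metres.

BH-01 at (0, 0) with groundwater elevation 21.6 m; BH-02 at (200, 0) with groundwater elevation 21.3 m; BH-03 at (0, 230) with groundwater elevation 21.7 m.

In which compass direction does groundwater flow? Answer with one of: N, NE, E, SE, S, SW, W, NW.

E

∂h/∂x = (21.3 − 21.6) / (200 − 0) = -0.001500
∂h/∂y = (21.7 − 21.6) / (230 − 0) = +0.0004348
Flow = −∇h = (+0.001500 east, -0.0004348 north), which points east.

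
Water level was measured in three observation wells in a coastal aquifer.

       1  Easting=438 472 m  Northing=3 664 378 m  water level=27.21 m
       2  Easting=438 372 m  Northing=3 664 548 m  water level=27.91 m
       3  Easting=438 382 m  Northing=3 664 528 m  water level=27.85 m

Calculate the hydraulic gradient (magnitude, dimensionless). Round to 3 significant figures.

With h = a·x + b·y + c and 1 as origin, the differences give:
  (-100)·a + 170·b = +0.70
  (-90)·a + 150·b = +0.64
Eliminate b (×150 and ×170, subtract): 300·a = -3.800 → a = ∂h/∂x = -0.01267
Back-substitute: b = ∂h/∂y = -0.003333.
|∇h| = √(-0.01267² + -0.003333²) = 0.0131

0.0131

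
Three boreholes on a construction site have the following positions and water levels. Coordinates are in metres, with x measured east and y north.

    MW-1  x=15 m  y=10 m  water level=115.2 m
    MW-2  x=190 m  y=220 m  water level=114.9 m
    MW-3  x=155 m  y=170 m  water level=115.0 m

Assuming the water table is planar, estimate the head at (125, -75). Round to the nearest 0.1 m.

116.1 m

Taking MW-1 as reference: MW-2−MW-1 = (175, 210, -0.3); MW-3−MW-1 = (140, 160, -0.2).
Determinant of the coordinate differences = 175·160 − 140·210 = -1400.
∂h/∂x = [(-0.3)·160 − (-0.2)·210] / -1400 = +0.004286
∂h/∂y = [175·(-0.2) − 140·(-0.3)] / -1400 = -0.005000
h(125, -75) = 115.2 + (+0.004286)·(110) + (-0.005000)·(-85) = 115.2 +0.471 +0.425 = 116.096 m.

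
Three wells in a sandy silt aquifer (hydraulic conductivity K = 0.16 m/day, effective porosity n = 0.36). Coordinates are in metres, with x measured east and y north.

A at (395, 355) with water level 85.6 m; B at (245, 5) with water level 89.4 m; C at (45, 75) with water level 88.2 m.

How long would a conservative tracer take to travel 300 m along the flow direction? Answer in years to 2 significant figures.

With h = a·x + b·y + c and A as origin, the differences give:
  (-150)·a + (-350)·b = +3.8
  (-350)·a + (-280)·b = +2.6
Eliminate b (×(-280) and ×(-350), subtract): -80500·a = -154.00 → a = ∂h/∂x = +0.001913
Back-substitute: b = ∂h/∂y = -0.01168.
|∇h| = √(0.001913² + -0.01168²) = 0.01184
Seepage velocity v = K·i/n = 0.16 × 0.01184 / 0.36 = 0.005262 m/day.
t = 300 / 0.005262 = 5.701e+04 days = 156 years.

160 years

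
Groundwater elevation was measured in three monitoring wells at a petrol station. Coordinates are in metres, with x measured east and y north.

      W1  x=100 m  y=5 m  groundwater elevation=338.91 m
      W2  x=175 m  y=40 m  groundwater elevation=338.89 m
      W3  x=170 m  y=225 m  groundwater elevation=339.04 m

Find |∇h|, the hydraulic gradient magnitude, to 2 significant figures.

Three-point gradient (reference W1): Δ to W2 = (75, 35, -0.02), Δ to W3 = (70, 220, +0.13).
∂h/∂x = -0.0006370, ∂h/∂y = +0.0007936 (det = 14050).
|∇h| = √(-0.0006370² + 0.0007936²) = 0.001018

0.0010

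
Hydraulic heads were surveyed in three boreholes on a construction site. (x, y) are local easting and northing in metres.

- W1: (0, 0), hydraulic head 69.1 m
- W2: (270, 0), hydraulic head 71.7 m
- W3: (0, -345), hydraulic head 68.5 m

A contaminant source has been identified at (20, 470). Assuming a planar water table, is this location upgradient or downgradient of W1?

upgradient

∂h/∂x = (71.7 − 69.1) / (270 − 0) = +0.009630
∂h/∂y = (68.5 − 69.1) / (-345 − 0) = +0.001739
Head at (20, 470) = 69.1 + (+0.009630)·(20) + (+0.001739)·(470) = 70.11 m.
That is higher than the 69.1 m at W1, so the point is upgradient.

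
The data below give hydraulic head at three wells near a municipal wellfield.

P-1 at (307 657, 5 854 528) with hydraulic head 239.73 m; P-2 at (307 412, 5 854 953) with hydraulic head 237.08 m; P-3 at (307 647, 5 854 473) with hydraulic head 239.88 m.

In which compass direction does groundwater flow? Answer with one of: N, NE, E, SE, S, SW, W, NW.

Three-point gradient (reference P-1): Δ to P-2 = (-245, 425, -2.65), Δ to P-3 = (-10, -55, +0.15).
∂h/∂x = +0.004626, ∂h/∂y = -0.003568 (det = 17725).
Flow = −∇h = (-0.004626 east, +0.003568 north), which points northwest.

NW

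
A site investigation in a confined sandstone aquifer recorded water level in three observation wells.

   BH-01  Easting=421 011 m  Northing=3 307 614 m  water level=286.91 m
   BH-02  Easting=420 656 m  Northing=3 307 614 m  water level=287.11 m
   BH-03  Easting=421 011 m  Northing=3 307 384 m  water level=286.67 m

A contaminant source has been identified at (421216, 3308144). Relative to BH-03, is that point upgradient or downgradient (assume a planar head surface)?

upgradient

∂h/∂x = (287.11 − 286.91) / (420656 − 421011) = -0.0005634
∂h/∂y = (286.67 − 286.91) / (3307384 − 3307614) = +0.001043
Head at (421216, 3308144) = 286.91 + (-0.0005634)·(205) + (+0.001043)·(530) = 287.35 m.
That is higher than the 286.67 m at BH-03, so the point is upgradient.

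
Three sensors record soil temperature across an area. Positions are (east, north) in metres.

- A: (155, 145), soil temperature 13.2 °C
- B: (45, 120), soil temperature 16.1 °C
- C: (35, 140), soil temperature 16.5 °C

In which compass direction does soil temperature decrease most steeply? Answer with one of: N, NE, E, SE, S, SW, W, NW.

With T = a·x + b·y + c and A as origin, the differences give:
  (-110)·a + (-25)·b = +2.9
  (-120)·a + (-5)·b = +3.3
Eliminate b (×(-5) and ×(-25), subtract): -2450·a = 68.00 → a = ∂T/∂x = -0.02776
Back-substitute: b = ∂T/∂y = +0.006122.
Steepest decrease is along −∇f = (+0.02776 E, -0.006122 N) → east.

E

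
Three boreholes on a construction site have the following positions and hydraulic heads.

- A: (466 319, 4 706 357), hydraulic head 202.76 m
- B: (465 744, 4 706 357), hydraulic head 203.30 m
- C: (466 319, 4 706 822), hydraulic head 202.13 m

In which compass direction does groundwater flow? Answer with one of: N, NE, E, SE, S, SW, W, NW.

NE

∂h/∂x = (203.30 − 202.76) / (465744 − 466319) = -0.0009391
∂h/∂y = (202.13 − 202.76) / (4706822 − 4706357) = -0.001355
Flow = −∇h = (+0.0009391 east, +0.001355 north), which points northeast.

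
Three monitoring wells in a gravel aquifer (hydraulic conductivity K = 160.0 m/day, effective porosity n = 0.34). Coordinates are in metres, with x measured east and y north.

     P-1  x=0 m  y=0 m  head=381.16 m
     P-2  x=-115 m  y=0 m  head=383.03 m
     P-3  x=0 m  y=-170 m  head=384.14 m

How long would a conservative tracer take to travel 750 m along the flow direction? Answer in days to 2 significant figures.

∂h/∂x = (383.03 − 381.16) / (-115 − 0) = -0.01626
∂h/∂y = (384.14 − 381.16) / (-170 − 0) = -0.01753
|∇h| = √(-0.01626² + -0.01753²) = 0.02391
Seepage velocity v = K·i/n = 160.0 × 0.02391 / 0.34 = 11.25 m/day.
t = 750 / 11.25 = 66.67 days.

67 days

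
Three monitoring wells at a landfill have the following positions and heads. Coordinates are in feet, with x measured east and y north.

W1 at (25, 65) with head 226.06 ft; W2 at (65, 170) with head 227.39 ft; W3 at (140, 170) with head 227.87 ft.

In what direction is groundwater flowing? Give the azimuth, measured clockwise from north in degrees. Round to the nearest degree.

Three-point gradient (reference W1): Δ to W2 = (40, 105, +1.33), Δ to W3 = (115, 105, +1.81).
∂h/∂x = +0.006400, ∂h/∂y = +0.01023 (det = -7875).
Flow direction (−∇h) has components (-0.006400 E, -0.01023 N).
Azimuth = atan2(E, N) = atan2(-0.006400, -0.01023) = 212.0° ≈ 212°.

212°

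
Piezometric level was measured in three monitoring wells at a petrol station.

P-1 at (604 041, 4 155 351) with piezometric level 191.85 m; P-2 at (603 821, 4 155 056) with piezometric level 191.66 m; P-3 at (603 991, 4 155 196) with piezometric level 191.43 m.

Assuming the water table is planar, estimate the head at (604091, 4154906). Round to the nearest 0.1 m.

Three-point gradient (reference P-1): Δ to P-2 = (-220, -295, -0.19), Δ to P-3 = (-50, -155, -0.42).
∂h/∂x = -0.004881, ∂h/∂y = +0.004284 (det = 19350).
h(604091, 4154906) = 191.85 + (-0.004881)·(50) + (+0.004284)·(-445) = 191.85 -0.244 -1.906 = 189.699 m.

189.7 m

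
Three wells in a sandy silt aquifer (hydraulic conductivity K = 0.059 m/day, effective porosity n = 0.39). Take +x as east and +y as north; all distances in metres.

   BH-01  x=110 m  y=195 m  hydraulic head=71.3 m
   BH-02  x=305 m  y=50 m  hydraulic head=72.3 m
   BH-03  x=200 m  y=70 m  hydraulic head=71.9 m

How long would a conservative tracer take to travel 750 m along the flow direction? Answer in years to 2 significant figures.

3300 years

With h = a·x + b·y + c and BH-01 as origin, the differences give:
  195·a + (-145)·b = +1.0
  90·a + (-125)·b = +0.6
Eliminate b (×(-125) and ×(-145), subtract): -11325·a = -38.00 → a = ∂h/∂x = +0.003355
Back-substitute: b = ∂h/∂y = -0.002384.
|∇h| = √(0.003355² + -0.002384²) = 0.004116
Seepage velocity v = K·i/n = 0.059 × 0.004116 / 0.39 = 0.0006227 m/day.
t = 750 / 0.0006227 = 1.204e+06 days = 3.3e+03 years.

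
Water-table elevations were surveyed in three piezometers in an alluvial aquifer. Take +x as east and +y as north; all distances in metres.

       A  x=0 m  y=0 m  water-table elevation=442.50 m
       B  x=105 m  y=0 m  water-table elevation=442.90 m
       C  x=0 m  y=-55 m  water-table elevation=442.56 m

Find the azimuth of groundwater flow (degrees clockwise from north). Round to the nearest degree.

∂h/∂x = (442.90 − 442.50) / (105 − 0) = +0.003810
∂h/∂y = (442.56 − 442.50) / (-55 − 0) = -0.001091
Flow direction (−∇h) has components (-0.003810 E, +0.001091 N).
Azimuth = atan2(E, N) = atan2(-0.003810, +0.001091) = 286.0° ≈ 286°.

286°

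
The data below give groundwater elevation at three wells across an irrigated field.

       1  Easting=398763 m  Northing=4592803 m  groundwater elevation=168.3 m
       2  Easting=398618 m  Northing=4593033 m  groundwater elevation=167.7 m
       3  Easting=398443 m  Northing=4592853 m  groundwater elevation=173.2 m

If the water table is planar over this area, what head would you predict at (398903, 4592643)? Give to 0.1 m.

Taking 1 as reference: 2−1 = (-145, 230, -0.6); 3−1 = (-320, 50, +4.9).
Solve a·Δx + b·Δy = Δh: det = (-145)·50 − (-320)·230 = 66350.
∂h/∂x = [(-0.6)·50 − (+4.9)·230] / 66350 = -0.01744
∂h/∂y = [(-145)·(+4.9) − (-320)·(-0.6)] / 66350 = -0.01360
h(398903, 4592643) = 168.3 + (-0.01744)·(140) + (-0.01360)·(-160) = 168.3 -2.441 +2.176 = 168.035 m.

168.0 m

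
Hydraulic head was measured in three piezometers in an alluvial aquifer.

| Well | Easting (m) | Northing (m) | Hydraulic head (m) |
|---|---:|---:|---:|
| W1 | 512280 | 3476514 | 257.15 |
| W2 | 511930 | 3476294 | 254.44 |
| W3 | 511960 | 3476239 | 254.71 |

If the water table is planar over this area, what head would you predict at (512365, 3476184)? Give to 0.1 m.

Taking W1 as reference: W2−W1 = (-350, -220, -2.71); W3−W1 = (-320, -275, -2.44).
Solve a·Δx + b·Δy = Δh: det = (-350)·(-275) − (-320)·(-220) = 25850.
∂h/∂x = [(-2.71)·(-275) − (-2.44)·(-220)] / 25850 = +0.008064
∂h/∂y = [(-350)·(-2.44) − (-320)·(-2.71)] / 25850 = -0.0005106
h(512365, 3476184) = 257.15 + (+0.008064)·(85) + (-0.0005106)·(-330) = 257.15 +0.685 +0.169 = 258.004 m.

258.0 m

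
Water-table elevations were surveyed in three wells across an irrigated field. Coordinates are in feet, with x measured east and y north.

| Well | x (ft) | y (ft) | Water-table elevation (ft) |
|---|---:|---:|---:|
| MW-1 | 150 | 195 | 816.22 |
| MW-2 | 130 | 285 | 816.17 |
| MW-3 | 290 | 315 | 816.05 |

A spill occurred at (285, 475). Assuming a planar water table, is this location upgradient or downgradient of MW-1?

downgradient

With h = a·x + b·y + c and MW-1 as origin, the differences give:
  (-20)·a + 90·b = -0.05
  140·a + 120·b = -0.17
Eliminate b (×120 and ×90, subtract): -15000·a = 9.300 → a = ∂h/∂x = -0.0006200
Back-substitute: b = ∂h/∂y = -0.0006933.
Head at (285, 475) = 816.22 + (-0.0006200)·(135) + (-0.0006933)·(280) = 815.94 ft.
That is lower than the 816.22 ft at MW-1, so the point is downgradient.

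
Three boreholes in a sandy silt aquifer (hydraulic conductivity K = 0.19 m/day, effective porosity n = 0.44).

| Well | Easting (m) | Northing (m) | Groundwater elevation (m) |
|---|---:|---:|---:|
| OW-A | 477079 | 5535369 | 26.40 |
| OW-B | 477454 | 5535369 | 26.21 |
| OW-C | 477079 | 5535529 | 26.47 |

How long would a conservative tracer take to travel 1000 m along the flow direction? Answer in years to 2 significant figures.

∂h/∂x = (26.21 − 26.40) / (477454 − 477079) = -0.0005067
∂h/∂y = (26.47 − 26.40) / (5535529 − 5535369) = +0.0004375
|∇h| = √(-0.0005067² + 0.0004375²) = 0.0006694
Seepage velocity v = K·i/n = 0.19 × 0.0006694 / 0.44 = 0.0002891 m/day.
t = 1000 / 0.0002891 = 3.459e+06 days = 9.47e+03 years.

9500 years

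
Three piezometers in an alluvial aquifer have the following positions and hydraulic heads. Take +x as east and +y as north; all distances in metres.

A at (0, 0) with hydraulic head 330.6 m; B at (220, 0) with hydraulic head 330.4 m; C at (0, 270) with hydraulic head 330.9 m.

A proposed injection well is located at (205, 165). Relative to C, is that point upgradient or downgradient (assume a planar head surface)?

∂h/∂x = (330.4 − 330.6) / (220 − 0) = -0.0009091
∂h/∂y = (330.9 − 330.6) / (270 − 0) = +0.001111
Head at (205, 165) = 330.6 + (-0.0009091)·(205) + (+0.001111)·(165) = 330.60 m.
That is lower than the 330.9 m at C, so the point is downgradient.

downgradient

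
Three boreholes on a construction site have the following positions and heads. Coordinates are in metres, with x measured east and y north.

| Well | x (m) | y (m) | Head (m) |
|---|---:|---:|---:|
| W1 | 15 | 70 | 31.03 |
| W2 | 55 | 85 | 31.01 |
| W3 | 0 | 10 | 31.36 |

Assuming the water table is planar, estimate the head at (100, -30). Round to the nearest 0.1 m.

Three-point gradient (reference W1): Δ to W2 = (40, 15, -0.02), Δ to W3 = (-15, -60, +0.33).
∂h/∂x = +0.001724, ∂h/∂y = -0.005931 (det = -2175).
h(100, -30) = 31.03 + (+0.001724)·(85) + (-0.005931)·(-100) = 31.03 +0.147 +0.593 = 31.770 m.

31.8 m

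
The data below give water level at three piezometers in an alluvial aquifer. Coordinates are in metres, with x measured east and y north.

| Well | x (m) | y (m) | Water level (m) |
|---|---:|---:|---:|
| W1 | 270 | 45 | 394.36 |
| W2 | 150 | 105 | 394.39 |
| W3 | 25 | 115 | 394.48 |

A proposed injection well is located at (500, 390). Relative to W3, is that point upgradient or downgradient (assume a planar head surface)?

Differences from W1: to W2 (Δx, Δy, Δh) = (-120, 60, +0.03); to W3 = (-245, 70, +0.12).
Solve a·Δx + b·Δy = Δh: det = (-120)·70 − (-245)·60 = 6300.
∂h/∂x = [(+0.03)·70 − (+0.12)·60] / 6300 = -0.0008095
∂h/∂y = [(-120)·(+0.12) − (-245)·(+0.03)] / 6300 = -0.001119
Head at (500, 390) = 394.36 + (-0.0008095)·(230) + (-0.001119)·(345) = 393.79 m.
That is lower than the 394.48 m at W3, so the point is downgradient.

downgradient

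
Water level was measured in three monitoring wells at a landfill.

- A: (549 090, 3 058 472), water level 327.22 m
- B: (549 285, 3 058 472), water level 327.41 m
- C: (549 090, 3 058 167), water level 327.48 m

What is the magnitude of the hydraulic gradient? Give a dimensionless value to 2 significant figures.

∂h/∂x = (327.41 − 327.22) / (549285 − 549090) = +0.0009744
∂h/∂y = (327.48 − 327.22) / (3058167 − 3058472) = -0.0008525
|∇h| = √(0.0009744² + -0.0008525²) = 0.001295

0.0013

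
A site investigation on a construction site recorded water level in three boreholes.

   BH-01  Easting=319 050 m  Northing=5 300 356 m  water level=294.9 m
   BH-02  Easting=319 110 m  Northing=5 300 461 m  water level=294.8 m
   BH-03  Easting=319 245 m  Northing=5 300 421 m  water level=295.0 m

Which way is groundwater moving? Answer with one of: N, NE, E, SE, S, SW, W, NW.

With h = a·x + b·y + c and BH-01 as origin, the differences give:
  60·a + 105·b = -0.1
  195·a + 65·b = +0.1
Eliminate b (×65 and ×105, subtract): -16575·a = -17.00 → a = ∂h/∂x = +0.001026
Back-substitute: b = ∂h/∂y = -0.001538.
Flow = −∇h = (-0.001026 east, +0.001538 north), which points northwest.

NW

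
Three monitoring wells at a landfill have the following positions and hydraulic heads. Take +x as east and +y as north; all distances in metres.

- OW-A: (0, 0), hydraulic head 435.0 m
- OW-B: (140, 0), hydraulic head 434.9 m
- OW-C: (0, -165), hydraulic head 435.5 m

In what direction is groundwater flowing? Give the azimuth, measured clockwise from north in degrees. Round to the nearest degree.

∂h/∂x = (434.9 − 435.0) / (140 − 0) = -0.0007143
∂h/∂y = (435.5 − 435.0) / (-165 − 0) = -0.003030
Flow direction (−∇h) has components (+0.0007143 E, +0.003030 N).
Azimuth = atan2(E, N) = atan2(+0.0007143, +0.003030) = 13.3° ≈ 013°.

013°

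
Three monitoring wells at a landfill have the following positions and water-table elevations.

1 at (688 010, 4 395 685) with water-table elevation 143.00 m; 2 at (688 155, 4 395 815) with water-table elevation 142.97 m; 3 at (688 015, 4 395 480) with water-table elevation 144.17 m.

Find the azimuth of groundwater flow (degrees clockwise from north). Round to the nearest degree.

319°

Taking 1 as reference: 2−1 = (145, 130, -0.03); 3−1 = (5, -205, +1.17).
Solve a·Δx + b·Δy = Δh: det = 145·(-205) − 5·130 = -30375.
∂h/∂x = [(-0.03)·(-205) − (+1.17)·130] / -30375 = +0.004805
∂h/∂y = [145·(+1.17) − 5·(-0.03)] / -30375 = -0.005590
Flow direction (−∇h) has components (-0.004805 E, +0.005590 N).
Azimuth = atan2(E, N) = atan2(-0.004805, +0.005590) = 319.3° ≈ 319°.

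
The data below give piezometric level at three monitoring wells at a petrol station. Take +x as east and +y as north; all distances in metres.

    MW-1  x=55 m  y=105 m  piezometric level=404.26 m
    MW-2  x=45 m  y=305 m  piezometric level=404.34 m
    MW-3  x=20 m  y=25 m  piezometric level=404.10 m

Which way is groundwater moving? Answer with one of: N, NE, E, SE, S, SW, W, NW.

W

With h = a·x + b·y + c and MW-1 as origin, the differences give:
  (-10)·a + 200·b = +0.08
  (-35)·a + (-80)·b = -0.16
Eliminate b (×(-80) and ×200, subtract): 7800·a = 25.600 → a = ∂h/∂x = +0.003282
Back-substitute: b = ∂h/∂y = +0.0005641.
Flow = −∇h = (-0.003282 east, -0.0005641 north), which points west.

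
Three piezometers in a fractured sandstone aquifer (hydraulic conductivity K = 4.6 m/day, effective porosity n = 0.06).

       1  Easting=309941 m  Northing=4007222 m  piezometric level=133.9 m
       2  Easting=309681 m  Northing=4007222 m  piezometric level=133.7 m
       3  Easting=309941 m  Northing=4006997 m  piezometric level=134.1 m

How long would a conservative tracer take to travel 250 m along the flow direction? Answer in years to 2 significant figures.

∂h/∂x = (133.7 − 133.9) / (309681 − 309941) = +0.0007692
∂h/∂y = (134.1 − 133.9) / (4006997 − 4007222) = -0.0008889
|∇h| = √(0.0007692² + -0.0008889²) = 0.001176
Seepage velocity v = K·i/n = 4.6 × 0.001176 / 0.06 = 0.09016 m/day.
t = 250 / 0.09016 = 2773 days = 7.59 years.

7.6 years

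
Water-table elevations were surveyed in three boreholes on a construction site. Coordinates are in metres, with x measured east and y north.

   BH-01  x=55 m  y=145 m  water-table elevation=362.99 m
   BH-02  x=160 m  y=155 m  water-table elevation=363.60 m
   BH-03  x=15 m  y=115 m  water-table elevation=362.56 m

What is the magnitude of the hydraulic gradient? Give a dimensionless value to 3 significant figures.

Differences from BH-01: to BH-02 (Δx, Δy, Δh) = (105, 10, +0.61); to BH-03 = (-40, -30, -0.43).
Solve a·Δx + b·Δy = Δh: det = 105·(-30) − (-40)·10 = -2750.
∂h/∂x = [(+0.61)·(-30) − (-0.43)·10] / -2750 = +0.005091
∂h/∂y = [105·(-0.43) − (-40)·(+0.61)] / -2750 = +0.007545
|∇h| = √(0.005091² + 0.007545²) = 0.009102

0.00910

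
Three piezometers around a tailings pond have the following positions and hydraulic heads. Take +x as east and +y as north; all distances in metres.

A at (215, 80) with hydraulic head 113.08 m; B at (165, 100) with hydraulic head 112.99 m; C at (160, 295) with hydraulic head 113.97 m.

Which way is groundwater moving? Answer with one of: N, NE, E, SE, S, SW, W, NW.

SW

Differences from A: to B (Δx, Δy, Δh) = (-50, 20, -0.09); to C = (-55, 215, +0.89).
Determinant of the coordinate differences = (-50)·215 − (-55)·20 = -9650.
∂h/∂x = [(-0.09)·215 − (+0.89)·20] / -9650 = +0.003850
∂h/∂y = [(-50)·(+0.89) − (-55)·(-0.09)] / -9650 = +0.005124
Flow = −∇h = (-0.003850 east, -0.005124 north), which points southwest.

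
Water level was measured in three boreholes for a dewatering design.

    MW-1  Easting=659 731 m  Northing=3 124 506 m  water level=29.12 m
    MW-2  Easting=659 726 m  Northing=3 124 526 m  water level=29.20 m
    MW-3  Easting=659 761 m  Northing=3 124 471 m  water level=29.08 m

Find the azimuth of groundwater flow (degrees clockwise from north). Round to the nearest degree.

With h = a·x + b·y + c and MW-1 as origin, the differences give:
  (-5)·a + 20·b = +0.08
  30·a + (-35)·b = -0.04
Eliminate b (×(-35) and ×20, subtract): -425·a = -2.000 → a = ∂h/∂x = +0.004706
Back-substitute: b = ∂h/∂y = +0.005176.
Flow direction (−∇h) has components (-0.004706 E, -0.005176 N).
Azimuth = atan2(E, N) = atan2(-0.004706, -0.005176) = 222.3° ≈ 222°.

222°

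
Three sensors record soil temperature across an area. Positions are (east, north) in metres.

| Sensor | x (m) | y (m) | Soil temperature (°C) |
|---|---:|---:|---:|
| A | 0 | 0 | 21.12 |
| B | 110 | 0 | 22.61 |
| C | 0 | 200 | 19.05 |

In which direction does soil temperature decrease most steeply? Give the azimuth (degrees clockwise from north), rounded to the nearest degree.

307°

∂T/∂x = (22.61 − 21.12) / (110 − 0) = +0.01355
∂T/∂y = (19.05 − 21.12) / (200 − 0) = -0.01035
Steepest decrease is along −∇f: components (-0.01355 E, +0.01035 N).
Azimuth = atan2(-0.01355, +0.01035) = 307.4° ≈ 307°.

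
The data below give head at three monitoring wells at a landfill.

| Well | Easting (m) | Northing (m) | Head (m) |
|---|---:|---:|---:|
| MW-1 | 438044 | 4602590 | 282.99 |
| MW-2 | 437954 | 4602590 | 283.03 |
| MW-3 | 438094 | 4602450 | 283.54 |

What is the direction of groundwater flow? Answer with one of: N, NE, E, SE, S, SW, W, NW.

N

Differences from MW-1: to MW-2 (Δx, Δy, Δh) = (-90, 0, +0.04); to MW-3 = (50, -140, +0.55).
Solve a·Δx + b·Δy = Δh: det = (-90)·(-140) − 50·0 = 12600.
∂h/∂x = [(+0.04)·(-140) − (+0.55)·0] / 12600 = -0.0004444
∂h/∂y = [(-90)·(+0.55) − 50·(+0.04)] / 12600 = -0.004087
Flow = −∇h = (+0.0004444 east, +0.004087 north), which points north.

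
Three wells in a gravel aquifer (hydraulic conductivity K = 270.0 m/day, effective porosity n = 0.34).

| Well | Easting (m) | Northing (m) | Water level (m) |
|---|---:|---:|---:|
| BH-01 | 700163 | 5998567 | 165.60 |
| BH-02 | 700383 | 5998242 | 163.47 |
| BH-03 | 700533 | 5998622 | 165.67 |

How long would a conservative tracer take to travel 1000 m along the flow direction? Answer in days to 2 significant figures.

Three-point gradient (reference BH-01): Δ to BH-02 = (220, -325, -2.13), Δ to BH-03 = (370, 55, +0.07).
∂h/∂x = -0.0007133, ∂h/∂y = +0.006071 (det = 132350).
|∇h| = √(-0.0007133² + 0.006071²) = 0.006113
Seepage velocity v = K·i/n = 270.0 × 0.006113 / 0.34 = 4.854 m/day.
t = 1000 / 4.854 = 206 days.

210 days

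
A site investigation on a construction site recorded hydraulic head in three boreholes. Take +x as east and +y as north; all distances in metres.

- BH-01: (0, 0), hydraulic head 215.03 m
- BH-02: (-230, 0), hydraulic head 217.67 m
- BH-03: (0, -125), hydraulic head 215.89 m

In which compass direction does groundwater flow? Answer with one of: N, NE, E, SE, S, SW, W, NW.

∂h/∂x = (217.67 − 215.03) / (-230 − 0) = -0.01148
∂h/∂y = (215.89 − 215.03) / (-125 − 0) = -0.006880
Flow = −∇h = (+0.01148 east, +0.006880 north), which points northeast.

NE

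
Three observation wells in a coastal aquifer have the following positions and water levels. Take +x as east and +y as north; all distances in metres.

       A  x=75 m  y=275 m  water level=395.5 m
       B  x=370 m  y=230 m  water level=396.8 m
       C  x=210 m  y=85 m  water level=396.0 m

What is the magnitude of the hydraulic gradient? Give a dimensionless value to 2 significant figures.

0.0045

Taking A as reference: B−A = (295, -45, +1.3); C−A = (135, -190, +0.5).
Solve a·Δx + b·Δy = Δh: det = 295·(-190) − 135·(-45) = -49975.
∂h/∂x = [(+1.3)·(-190) − (+0.5)·(-45)] / -49975 = +0.004492
∂h/∂y = [295·(+0.5) − 135·(+1.3)] / -49975 = +0.0005603
|∇h| = √(0.004492² + 0.0005603²) = 0.004527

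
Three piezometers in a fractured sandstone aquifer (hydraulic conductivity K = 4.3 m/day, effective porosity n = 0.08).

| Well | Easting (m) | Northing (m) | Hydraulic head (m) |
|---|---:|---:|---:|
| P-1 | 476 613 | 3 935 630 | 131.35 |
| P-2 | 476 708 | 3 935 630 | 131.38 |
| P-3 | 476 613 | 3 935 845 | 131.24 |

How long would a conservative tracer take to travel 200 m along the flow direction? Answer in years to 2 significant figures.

17 years

∂h/∂x = (131.38 − 131.35) / (476708 − 476613) = +0.0003158
∂h/∂y = (131.24 − 131.35) / (3935845 − 3935630) = -0.0005116
|∇h| = √(0.0003158² + -0.0005116²) = 0.0006012
Seepage velocity v = K·i/n = 4.3 × 0.0006012 / 0.08 = 0.03231 m/day.
t = 200 / 0.03231 = 6190 days = 16.9 years.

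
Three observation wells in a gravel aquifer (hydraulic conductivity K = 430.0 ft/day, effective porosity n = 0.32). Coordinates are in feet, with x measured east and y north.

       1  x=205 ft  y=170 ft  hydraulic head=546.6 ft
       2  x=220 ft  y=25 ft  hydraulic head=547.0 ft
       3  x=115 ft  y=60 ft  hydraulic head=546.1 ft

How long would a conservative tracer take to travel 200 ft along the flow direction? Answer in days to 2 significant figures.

18 days

Taking 1 as reference: 2−1 = (15, -145, +0.4); 3−1 = (-90, -110, -0.5).
Solve a·Δx + b·Δy = Δh: det = 15·(-110) − (-90)·(-145) = -14700.
∂h/∂x = [(+0.4)·(-110) − (-0.5)·(-145)] / -14700 = +0.007925
∂h/∂y = [15·(-0.5) − (-90)·(+0.4)] / -14700 = -0.001939
|∇h| = √(0.007925² + -0.001939²) = 0.008159
Seepage velocity v = K·i/n = 430.0 × 0.008159 / 0.32 = 10.96 ft/day.
t = 200 / 10.96 = 18.25 days.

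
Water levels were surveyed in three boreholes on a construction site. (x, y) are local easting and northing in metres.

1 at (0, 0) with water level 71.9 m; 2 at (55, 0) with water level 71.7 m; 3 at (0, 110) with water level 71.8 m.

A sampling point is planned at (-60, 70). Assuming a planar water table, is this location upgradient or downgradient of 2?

∂h/∂x = (71.7 − 71.9) / (55 − 0) = -0.003636
∂h/∂y = (71.8 − 71.9) / (110 − 0) = -0.0009091
Head at (-60, 70) = 71.9 + (-0.003636)·(-60) + (-0.0009091)·(70) = 72.05 m.
That is higher than the 71.7 m at 2, so the point is upgradient.

upgradient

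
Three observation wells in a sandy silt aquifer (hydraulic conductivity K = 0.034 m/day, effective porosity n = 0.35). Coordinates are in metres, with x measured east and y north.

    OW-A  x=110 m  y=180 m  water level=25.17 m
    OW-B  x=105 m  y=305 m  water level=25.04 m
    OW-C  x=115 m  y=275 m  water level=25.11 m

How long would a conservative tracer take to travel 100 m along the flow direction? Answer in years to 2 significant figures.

With h = a·x + b·y + c and OW-A as origin, the differences give:
  (-5)·a + 125·b = -0.13
  5·a + 95·b = -0.06
Eliminate b (×95 and ×125, subtract): -1100·a = -4.850 → a = ∂h/∂x = +0.004409
Back-substitute: b = ∂h/∂y = -0.0008636.
|∇h| = √(0.004409² + -0.0008636²) = 0.004493
Seepage velocity v = K·i/n = 0.034 × 0.004493 / 0.35 = 0.0004365 m/day.
t = 100 / 0.0004365 = 2.291e+05 days = 627 years.

630 years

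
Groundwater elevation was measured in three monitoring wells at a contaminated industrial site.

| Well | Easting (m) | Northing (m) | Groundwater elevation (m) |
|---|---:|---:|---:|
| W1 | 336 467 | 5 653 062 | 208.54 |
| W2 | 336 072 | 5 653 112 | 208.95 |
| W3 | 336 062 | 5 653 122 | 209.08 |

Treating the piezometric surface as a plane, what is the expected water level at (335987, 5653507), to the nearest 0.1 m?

214.3 m

Differences from W1: to W2 (Δx, Δy, Δh) = (-395, 50, +0.41); to W3 = (-405, 60, +0.54).
Determinant of the coordinate differences = (-395)·60 − (-405)·50 = -3450.
∂h/∂x = [(+0.41)·60 − (+0.54)·50] / -3450 = +0.0006957
∂h/∂y = [(-395)·(+0.54) − (-405)·(+0.41)] / -3450 = +0.01370
h(335987, 5653507) = 208.54 + (+0.0006957)·(-480) + (+0.01370)·(445) = 208.54 -0.334 +6.095 = 214.301 m.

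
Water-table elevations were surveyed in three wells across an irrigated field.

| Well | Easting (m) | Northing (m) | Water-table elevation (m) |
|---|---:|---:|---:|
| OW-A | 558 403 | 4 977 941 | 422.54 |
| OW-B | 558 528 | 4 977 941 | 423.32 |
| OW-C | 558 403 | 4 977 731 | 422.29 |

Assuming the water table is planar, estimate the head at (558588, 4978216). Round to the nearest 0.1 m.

424.0 m

∂h/∂x = (423.32 − 422.54) / (558528 − 558403) = +0.006240
∂h/∂y = (422.29 − 422.54) / (4977731 − 4977941) = +0.001190
h(558588, 4978216) = 422.54 + (+0.006240)·(185) + (+0.001190)·(275) = 422.54 +1.154 +0.327 = 424.022 m.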